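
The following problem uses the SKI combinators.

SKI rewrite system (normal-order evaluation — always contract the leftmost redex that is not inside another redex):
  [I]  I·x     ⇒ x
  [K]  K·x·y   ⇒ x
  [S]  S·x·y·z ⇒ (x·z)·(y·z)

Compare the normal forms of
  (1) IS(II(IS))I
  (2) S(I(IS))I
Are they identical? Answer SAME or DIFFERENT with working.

Answer: SAME — A ⇓ SSI, B ⇓ SSI

Working:
Term A:
  start: IS(II(IS))I
  step 1: S(II(IS))I
  step 2: S(I(IS))I
  step 3: S(IS)I
  step 4: SSI

Term B:
  start: S(I(IS))I
  step 1: S(IS)I
  step 2: SSI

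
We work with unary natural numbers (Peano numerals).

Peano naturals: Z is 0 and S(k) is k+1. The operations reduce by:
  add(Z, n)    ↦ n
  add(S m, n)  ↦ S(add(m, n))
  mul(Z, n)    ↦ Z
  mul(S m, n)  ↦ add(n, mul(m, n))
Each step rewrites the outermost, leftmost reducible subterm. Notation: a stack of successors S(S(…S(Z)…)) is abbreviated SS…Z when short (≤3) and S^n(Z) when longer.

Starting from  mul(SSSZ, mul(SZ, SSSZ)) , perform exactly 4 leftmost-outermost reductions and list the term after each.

  start: mul(SSSZ, mul(SZ, SSSZ))
  [1] add(mul(SZ, SSSZ), mul(SSZ, mul(SZ, SSSZ)))
  [2] add(add(SSSZ, mul(Z, SSSZ)), mul(SSZ, mul(SZ, SSSZ)))
  [3] add(S(add(SSZ, mul(Z, SSSZ))), mul(SSZ, mul(SZ, SSSZ)))
  [4] S(add(add(SSZ, mul(Z, SSSZ)), mul(SSZ, mul(SZ, SSSZ))))

Answer: after 4 steps: S(add(add(SSZ, mul(Z, SSSZ)), mul(SSZ, mul(SZ, SSSZ))))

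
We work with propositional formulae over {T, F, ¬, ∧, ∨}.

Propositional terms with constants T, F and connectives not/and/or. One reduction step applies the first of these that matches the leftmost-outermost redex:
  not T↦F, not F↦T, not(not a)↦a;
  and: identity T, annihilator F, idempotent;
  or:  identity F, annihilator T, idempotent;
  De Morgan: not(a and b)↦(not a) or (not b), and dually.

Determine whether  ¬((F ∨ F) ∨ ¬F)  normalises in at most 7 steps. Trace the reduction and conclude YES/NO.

Answer: YES — reaches normal form F in 6 ≤ 7 steps

Reduction:
  start: ¬((F ∨ F) ∨ ¬F)
  →1  ¬(F ∨ F) ∧ ¬¬F
  →2  (¬F ∧ ¬F) ∧ ¬¬F
  →3  ¬F ∧ ¬¬F
  →4  T ∧ ¬¬F
  →5  ¬¬F
  →6  F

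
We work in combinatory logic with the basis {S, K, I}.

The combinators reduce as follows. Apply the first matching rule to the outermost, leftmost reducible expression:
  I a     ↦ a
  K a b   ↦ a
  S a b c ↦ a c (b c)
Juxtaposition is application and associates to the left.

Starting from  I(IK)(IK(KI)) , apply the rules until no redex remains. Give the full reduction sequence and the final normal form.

Answer: normal form = K(K(KI))  (in 3 steps)

Working:
  start: I(IK)(IK(KI))
  [1] IK(IK(KI))
  [2] K(IK(KI))
  [3] K(K(KI))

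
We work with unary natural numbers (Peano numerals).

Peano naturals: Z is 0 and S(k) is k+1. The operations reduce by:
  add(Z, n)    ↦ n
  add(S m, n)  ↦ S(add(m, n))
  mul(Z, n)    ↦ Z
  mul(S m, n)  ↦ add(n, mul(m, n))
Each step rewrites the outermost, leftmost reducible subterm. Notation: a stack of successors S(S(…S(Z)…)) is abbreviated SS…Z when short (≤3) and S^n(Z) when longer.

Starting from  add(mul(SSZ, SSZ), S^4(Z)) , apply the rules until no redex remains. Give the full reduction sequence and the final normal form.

  start: add(mul(SSZ, SSZ), S^4(Z))
  [1] add(add(SSZ, mul(SZ, SSZ)), S^4(Z))
  [2] add(S(add(SZ, mul(SZ, SSZ))), S^4(Z))
  [3] S(add(add(SZ, mul(SZ, SSZ)), S^4(Z)))
  [4] S(add(S(add(Z, mul(SZ, SSZ))), S^4(Z)))
  [5] S(S(add(add(Z, mul(SZ, SSZ)), S^4(Z))))
  [6] S(S(add(mul(SZ, SSZ), S^4(Z))))
  [7] S(S(add(add(SSZ, mul(Z, SSZ)), S^4(Z))))
  [8] S(S(add(S(add(SZ, mul(Z, SSZ))), S^4(Z))))
  [9] S(S(S(add(add(SZ, mul(Z, SSZ)), S^4(Z)))))
  [10] S(S(S(add(S(add(Z, mul(Z, SSZ))), S^4(Z)))))
  [11] S(S(S(S(add(add(Z, mul(Z, SSZ)), S^4(Z))))))
  [12] S(S(S(S(add(mul(Z, SSZ), S^4(Z))))))
  [13] S(S(S(S(add(Z, S^4(Z))))))
  [14] S^8(Z)

Answer: normal form = S^8(Z)  (in 14 steps)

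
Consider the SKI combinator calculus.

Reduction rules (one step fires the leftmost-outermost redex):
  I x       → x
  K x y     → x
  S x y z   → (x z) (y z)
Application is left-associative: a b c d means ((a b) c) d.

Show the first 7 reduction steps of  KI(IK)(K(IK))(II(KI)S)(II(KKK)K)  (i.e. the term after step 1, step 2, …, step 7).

  start: KI(IK)(K(IK))(II(KI)S)(II(KKK)K)
  step 1: I(K(IK))(II(KI)S)(II(KKK)K)
  step 2: K(IK)(II(KI)S)(II(KKK)K)
  step 3: IK(II(KKK)K)
  step 4: K(II(KKK)K)
  step 5: K(I(KKK)K)
  step 6: K(KKKK)
  step 7: K(KK)

Answer: after 7 steps: K(KK)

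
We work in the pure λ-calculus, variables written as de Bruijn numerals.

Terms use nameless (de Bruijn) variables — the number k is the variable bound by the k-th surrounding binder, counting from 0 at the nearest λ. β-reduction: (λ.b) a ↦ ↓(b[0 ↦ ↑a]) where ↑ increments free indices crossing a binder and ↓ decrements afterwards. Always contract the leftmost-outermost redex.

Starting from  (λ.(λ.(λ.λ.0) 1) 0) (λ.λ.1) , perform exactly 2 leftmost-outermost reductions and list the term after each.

  start: (λ.(λ.(λ.λ.0) 1) 0) (λ.λ.1)
  →1  (λ.(λ.λ.0) (λ.λ.1)) (λ.λ.1)
  →2  (λ.λ.0) (λ.λ.1)

Answer: after 2 steps: (λ.λ.0) (λ.λ.1)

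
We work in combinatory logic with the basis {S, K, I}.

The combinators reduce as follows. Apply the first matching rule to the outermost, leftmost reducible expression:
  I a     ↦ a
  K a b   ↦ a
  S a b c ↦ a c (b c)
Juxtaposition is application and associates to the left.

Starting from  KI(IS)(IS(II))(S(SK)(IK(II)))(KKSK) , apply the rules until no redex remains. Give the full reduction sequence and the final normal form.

  start: KI(IS)(IS(II))(S(SK)(IK(II)))(KKSK)
  [1] I(IS(II))(S(SK)(IK(II)))(KKSK)
  [2] IS(II)(S(SK)(IK(II)))(KKSK)
  [3] S(II)(S(SK)(IK(II)))(KKSK)
  [4] II(KKSK)(S(SK)(IK(II))(KKSK))
  [5] I(KKSK)(S(SK)(IK(II))(KKSK))
  [6] KKSK(S(SK)(IK(II))(KKSK))
  [7] KK(S(SK)(IK(II))(KKSK))
  [8] K

Answer: normal form = K  (in 8 steps)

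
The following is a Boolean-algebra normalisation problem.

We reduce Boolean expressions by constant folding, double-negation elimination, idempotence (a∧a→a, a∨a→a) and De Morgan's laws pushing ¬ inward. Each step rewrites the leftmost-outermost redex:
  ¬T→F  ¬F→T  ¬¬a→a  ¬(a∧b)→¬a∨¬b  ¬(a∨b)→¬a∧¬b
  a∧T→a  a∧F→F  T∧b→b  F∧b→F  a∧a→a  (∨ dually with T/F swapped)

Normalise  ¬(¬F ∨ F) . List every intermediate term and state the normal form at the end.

Answer: normal form = F  (in 3 steps)

Reduction:
  start: ¬(¬F ∨ F)
  [1] ¬¬F ∧ ¬F
  [2] F ∧ ¬F
  [3] F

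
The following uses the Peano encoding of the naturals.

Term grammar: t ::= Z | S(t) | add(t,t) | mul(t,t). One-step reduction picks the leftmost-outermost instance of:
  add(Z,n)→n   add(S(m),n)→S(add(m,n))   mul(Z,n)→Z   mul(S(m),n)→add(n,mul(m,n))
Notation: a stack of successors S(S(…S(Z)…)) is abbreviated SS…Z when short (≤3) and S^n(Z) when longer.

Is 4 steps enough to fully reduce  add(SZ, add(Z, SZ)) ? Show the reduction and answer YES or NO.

Answer: YES — reaches normal form SSZ in 3 ≤ 4 steps

Working:
  start: add(SZ, add(Z, SZ))
  [1] S(add(Z, add(Z, SZ)))
  [2] S(add(Z, SZ))
  [3] SSZ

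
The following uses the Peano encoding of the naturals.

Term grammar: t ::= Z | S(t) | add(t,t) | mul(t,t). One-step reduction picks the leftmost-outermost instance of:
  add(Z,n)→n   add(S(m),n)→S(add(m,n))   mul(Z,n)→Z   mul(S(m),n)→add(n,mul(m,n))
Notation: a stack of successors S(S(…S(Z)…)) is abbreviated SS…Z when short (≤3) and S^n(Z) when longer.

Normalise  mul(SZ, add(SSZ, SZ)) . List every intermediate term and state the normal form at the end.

  start: mul(SZ, add(SSZ, SZ))
  [1] add(add(SSZ, SZ), mul(Z, add(SSZ, SZ)))
  [2] add(S(add(SZ, SZ)), mul(Z, add(SSZ, SZ)))
  [3] S(add(add(SZ, SZ), mul(Z, add(SSZ, SZ))))
  [4] S(add(S(add(Z, SZ)), mul(Z, add(SSZ, SZ))))
  [5] S(S(add(add(Z, SZ), mul(Z, add(SSZ, SZ)))))
  [6] S(S(add(SZ, mul(Z, add(SSZ, SZ)))))
  [7] S(S(S(add(Z, mul(Z, add(SSZ, SZ))))))
  [8] S(S(S(mul(Z, add(SSZ, SZ)))))
  [9] SSSZ

Answer: normal form = SSSZ  (in 9 steps)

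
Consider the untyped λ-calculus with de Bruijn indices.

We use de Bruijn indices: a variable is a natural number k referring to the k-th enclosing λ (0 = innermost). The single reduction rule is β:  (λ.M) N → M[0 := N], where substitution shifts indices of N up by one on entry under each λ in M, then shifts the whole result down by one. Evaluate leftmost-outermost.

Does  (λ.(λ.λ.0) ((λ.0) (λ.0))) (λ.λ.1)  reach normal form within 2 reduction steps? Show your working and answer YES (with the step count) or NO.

  start: (λ.(λ.λ.0) ((λ.0) (λ.0))) (λ.λ.1)
  [1] (λ.λ.0) ((λ.0) (λ.0))
  [2] λ.0

Answer: YES — reaches normal form λ.0 in 2 ≤ 2 steps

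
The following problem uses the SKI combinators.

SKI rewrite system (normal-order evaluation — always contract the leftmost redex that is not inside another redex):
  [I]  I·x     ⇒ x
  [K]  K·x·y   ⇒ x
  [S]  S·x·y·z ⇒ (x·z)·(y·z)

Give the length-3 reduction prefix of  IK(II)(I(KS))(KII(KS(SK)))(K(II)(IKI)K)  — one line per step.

  start: IK(II)(I(KS))(KII(KS(SK)))(K(II)(IKI)K)
  [1] K(II)(I(KS))(KII(KS(SK)))(K(II)(IKI)K)
  [2] II(KII(KS(SK)))(K(II)(IKI)K)
  [3] I(KII(KS(SK)))(K(II)(IKI)K)

Answer: after 3 steps: I(KII(KS(SK)))(K(II)(IKI)K)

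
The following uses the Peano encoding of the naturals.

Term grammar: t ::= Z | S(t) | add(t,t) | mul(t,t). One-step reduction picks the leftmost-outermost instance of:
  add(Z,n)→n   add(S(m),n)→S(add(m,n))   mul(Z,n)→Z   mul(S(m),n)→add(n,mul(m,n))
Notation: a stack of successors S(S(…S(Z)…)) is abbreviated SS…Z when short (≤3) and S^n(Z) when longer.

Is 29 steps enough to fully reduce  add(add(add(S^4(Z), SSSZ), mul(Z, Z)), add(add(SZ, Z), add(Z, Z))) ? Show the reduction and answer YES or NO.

Answer: YES — reaches normal form S^8(Z) in 27 ≤ 29 steps

Working:
  start: add(add(add(S^4(Z), SSSZ), mul(Z, Z)), add(add(SZ, Z), add(Z, Z)))
  step 1: add(add(S(add(SSSZ, SSSZ)), mul(Z, Z)), add(add(SZ, Z), add(Z, Z)))
  step 2: add(S(add(add(SSSZ, SSSZ), mul(Z, Z))), add(add(SZ, Z), add(Z, Z)))
  step 3: S(add(add(add(SSSZ, SSSZ), mul(Z, Z)), add(add(SZ, Z), add(Z, Z))))
  step 4: S(add(add(S(add(SSZ, SSSZ)), mul(Z, Z)), add(add(SZ, Z), add(Z, Z))))
  step 5: S(add(S(add(add(SSZ, SSSZ), mul(Z, Z))), add(add(SZ, Z), add(Z, Z))))
  step 6: S(S(add(add(add(SSZ, SSSZ), mul(Z, Z)), add(add(SZ, Z), add(Z, Z)))))
  step 7: S(S(add(add(S(add(SZ, SSSZ)), mul(Z, Z)), add(add(SZ, Z), add(Z, Z)))))
  step 8: S(S(add(S(add(add(SZ, SSSZ), mul(Z, Z))), add(add(SZ, Z), add(Z, Z)))))
  step 9: S(S(S(add(add(add(SZ, SSSZ), mul(Z, Z)), add(add(SZ, Z), add(Z, Z))))))
  step 10: S(S(S(add(add(S(add(Z, SSSZ)), mul(Z, Z)), add(add(SZ, Z), add(Z, Z))))))
  step 11: S(S(S(add(S(add(add(Z, SSSZ), mul(Z, Z))), add(add(SZ, Z), add(Z, Z))))))
  step 12: S(S(S(S(add(add(add(Z, SSSZ), mul(Z, Z)), add(add(SZ, Z), add(Z, Z)))))))
  step 13: S(S(S(S(add(add(SSSZ, mul(Z, Z)), add(add(SZ, Z), add(Z, Z)))))))
  step 14: S(S(S(S(add(S(add(SSZ, mul(Z, Z))), add(add(SZ, Z), add(Z, Z)))))))
  step 15: S(S(S(S(S(add(add(SSZ, mul(Z, Z)), add(add(SZ, Z), add(Z, Z))))))))
  step 16: S(S(S(S(S(add(S(add(SZ, mul(Z, Z))), add(add(SZ, Z), add(Z, Z))))))))
  step 17: S(S(S(S(S(S(add(add(SZ, mul(Z, Z)), add(add(SZ, Z), add(Z, Z)))))))))
  step 18: S(S(S(S(S(S(add(S(add(Z, mul(Z, Z))), add(add(SZ, Z), add(Z, Z)))))))))
  step 19: S(S(S(S(S(S(S(add(add(Z, mul(Z, Z)), add(add(SZ, Z), add(Z, Z))))))))))
  step 20: S(S(S(S(S(S(S(add(mul(Z, Z), add(add(SZ, Z), add(Z, Z))))))))))
  step 21: S(S(S(S(S(S(S(add(Z, add(add(SZ, Z), add(Z, Z))))))))))
  step 22: S(S(S(S(S(S(S(add(add(SZ, Z), add(Z, Z)))))))))
  step 23: S(S(S(S(S(S(S(add(S(add(Z, Z)), add(Z, Z)))))))))
  step 24: S(S(S(S(S(S(S(S(add(add(Z, Z), add(Z, Z))))))))))
  step 25: S(S(S(S(S(S(S(S(add(Z, add(Z, Z))))))))))
  step 26: S(S(S(S(S(S(S(S(add(Z, Z)))))))))
  step 27: S^8(Z)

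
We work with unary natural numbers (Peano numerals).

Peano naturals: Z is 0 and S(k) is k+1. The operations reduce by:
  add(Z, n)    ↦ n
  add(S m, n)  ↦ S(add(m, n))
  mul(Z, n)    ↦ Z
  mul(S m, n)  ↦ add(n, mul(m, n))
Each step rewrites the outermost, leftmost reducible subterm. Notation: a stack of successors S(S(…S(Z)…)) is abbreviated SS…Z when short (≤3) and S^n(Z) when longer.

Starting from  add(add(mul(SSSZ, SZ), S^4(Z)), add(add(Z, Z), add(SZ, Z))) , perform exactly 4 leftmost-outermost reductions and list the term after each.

  start: add(add(mul(SSSZ, SZ), S^4(Z)), add(add(Z, Z), add(SZ, Z)))
  [1] add(add(add(SZ, mul(SSZ, SZ)), S^4(Z)), add(add(Z, Z), add(SZ, Z)))
  [2] add(add(S(add(Z, mul(SSZ, SZ))), S^4(Z)), add(add(Z, Z), add(SZ, Z)))
  [3] add(S(add(add(Z, mul(SSZ, SZ)), S^4(Z))), add(add(Z, Z), add(SZ, Z)))
  [4] S(add(add(add(Z, mul(SSZ, SZ)), S^4(Z)), add(add(Z, Z), add(SZ, Z))))

Answer: after 4 steps: S(add(add(add(Z, mul(SSZ, SZ)), S^4(Z)), add(add(Z, Z), add(SZ, Z))))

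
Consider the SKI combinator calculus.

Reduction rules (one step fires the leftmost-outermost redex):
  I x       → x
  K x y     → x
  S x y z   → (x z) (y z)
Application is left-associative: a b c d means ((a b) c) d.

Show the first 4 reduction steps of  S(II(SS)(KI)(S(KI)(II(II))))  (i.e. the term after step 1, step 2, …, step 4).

  start: S(II(SS)(KI)(S(KI)(II(II))))
  step 1: S(I(SS)(KI)(S(KI)(II(II))))
  step 2: S(SS(KI)(S(KI)(II(II))))
  step 3: S(S(S(KI)(II(II)))(KI(S(KI)(II(II)))))
  step 4: S(S(S(KI)(I(II)))(KI(S(KI)(II(II)))))

Answer: after 4 steps: S(S(S(KI)(I(II)))(KI(S(KI)(II(II)))))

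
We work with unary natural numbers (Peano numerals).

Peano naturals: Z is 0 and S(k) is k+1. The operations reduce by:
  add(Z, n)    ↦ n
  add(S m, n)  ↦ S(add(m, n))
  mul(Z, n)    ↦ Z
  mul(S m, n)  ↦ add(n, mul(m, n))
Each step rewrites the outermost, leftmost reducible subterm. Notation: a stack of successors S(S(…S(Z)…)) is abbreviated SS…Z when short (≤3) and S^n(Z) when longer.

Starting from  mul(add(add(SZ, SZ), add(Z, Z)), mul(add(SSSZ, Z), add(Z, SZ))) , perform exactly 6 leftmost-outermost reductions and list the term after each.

  start: mul(add(add(SZ, SZ), add(Z, Z)), mul(add(SSSZ, Z), add(Z, SZ)))
  →1  mul(add(S(add(Z, SZ)), add(Z, Z)), mul(add(SSSZ, Z), add(Z, SZ)))
  →2  mul(S(add(add(Z, SZ), add(Z, Z))), mul(add(SSSZ, Z), add(Z, SZ)))
  →3  add(mul(add(SSSZ, Z), add(Z, SZ)), mul(add(add(Z, SZ), add(Z, Z)), mul(add(SSSZ, Z), add(Z, SZ))))
  →4  add(mul(S(add(SSZ, Z)), add(Z, SZ)), mul(add(add(Z, SZ), add(Z, Z)), mul(add(SSSZ, Z), add(Z, SZ))))
  →5  add(add(add(Z, SZ), mul(add(SSZ, Z), add(Z, SZ))), mul(add(add(Z, SZ), add(Z, Z)), mul(add(SSSZ, Z), add(Z, SZ))))
  →6  add(add(SZ, mul(add(SSZ, Z), add(Z, SZ))), mul(add(add(Z, SZ), add(Z, Z)), mul(add(SSSZ, Z), add(Z, SZ))))

Answer: after 6 steps: add(add(SZ, mul(add(SSZ, Z), add(Z, SZ))), mul(add(add(Z, SZ), add(Z, Z)), mul(add(SSSZ, Z), add(Z, SZ))))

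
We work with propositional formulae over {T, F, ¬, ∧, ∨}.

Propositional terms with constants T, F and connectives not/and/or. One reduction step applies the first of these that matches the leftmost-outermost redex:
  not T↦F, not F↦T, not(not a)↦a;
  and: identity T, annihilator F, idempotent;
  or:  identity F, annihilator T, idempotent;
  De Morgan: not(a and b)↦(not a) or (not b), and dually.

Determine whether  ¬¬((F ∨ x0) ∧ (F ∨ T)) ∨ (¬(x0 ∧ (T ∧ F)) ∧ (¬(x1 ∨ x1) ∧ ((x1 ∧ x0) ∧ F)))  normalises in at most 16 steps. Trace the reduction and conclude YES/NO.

Answer: YES — reaches normal form x0 in 16 ≤ 16 steps

Working:
  start: ¬¬((F ∨ x0) ∧ (F ∨ T)) ∨ (¬(x0 ∧ (T ∧ F)) ∧ (¬(x1 ∨ x1) ∧ ((x1 ∧ x0) ∧ F)))
  [1] ((F ∨ x0) ∧ (F ∨ T)) ∨ (¬(x0 ∧ (T ∧ F)) ∧ (¬(x1 ∨ x1) ∧ ((x1 ∧ x0) ∧ F)))
  [2] (x0 ∧ (F ∨ T)) ∨ (¬(x0 ∧ (T ∧ F)) ∧ (¬(x1 ∨ x1) ∧ ((x1 ∧ x0) ∧ F)))
  [3] (x0 ∧ T) ∨ (¬(x0 ∧ (T ∧ F)) ∧ (¬(x1 ∨ x1) ∧ ((x1 ∧ x0) ∧ F)))
  [4] x0 ∨ (¬(x0 ∧ (T ∧ F)) ∧ (¬(x1 ∨ x1) ∧ ((x1 ∧ x0) ∧ F)))
  [5] x0 ∨ ((¬x0 ∨ ¬(T ∧ F)) ∧ (¬(x1 ∨ x1) ∧ ((x1 ∧ x0) ∧ F)))
  [6] x0 ∨ ((¬x0 ∨ (¬T ∨ ¬F)) ∧ (¬(x1 ∨ x1) ∧ ((x1 ∧ x0) ∧ F)))
  [7] x0 ∨ ((¬x0 ∨ (F ∨ ¬F)) ∧ (¬(x1 ∨ x1) ∧ ((x1 ∧ x0) ∧ F)))
  [8] x0 ∨ ((¬x0 ∨ ¬F) ∧ (¬(x1 ∨ x1) ∧ ((x1 ∧ x0) ∧ F)))
  [9] x0 ∨ ((¬x0 ∨ T) ∧ (¬(x1 ∨ x1) ∧ ((x1 ∧ x0) ∧ F)))
  [10] x0 ∨ (T ∧ (¬(x1 ∨ x1) ∧ ((x1 ∧ x0) ∧ F)))
  [11] x0 ∨ (¬(x1 ∨ x1) ∧ ((x1 ∧ x0) ∧ F))
  [12] x0 ∨ ((¬x1 ∧ ¬x1) ∧ ((x1 ∧ x0) ∧ F))
  [13] x0 ∨ (¬x1 ∧ ((x1 ∧ x0) ∧ F))
  [14] x0 ∨ (¬x1 ∧ F)
  [15] x0 ∨ F
  [16] x0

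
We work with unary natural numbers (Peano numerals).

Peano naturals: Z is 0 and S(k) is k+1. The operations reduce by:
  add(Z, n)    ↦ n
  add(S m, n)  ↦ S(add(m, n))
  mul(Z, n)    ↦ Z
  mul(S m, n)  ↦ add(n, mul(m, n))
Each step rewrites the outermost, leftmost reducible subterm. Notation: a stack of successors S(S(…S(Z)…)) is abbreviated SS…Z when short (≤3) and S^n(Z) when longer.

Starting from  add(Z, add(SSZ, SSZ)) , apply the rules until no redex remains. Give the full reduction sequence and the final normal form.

Answer: normal form = S^4(Z)  (in 4 steps)

Reduction:
  start: add(Z, add(SSZ, SSZ))
  →1  add(SSZ, SSZ)
  →2  S(add(SZ, SSZ))
  →3  S(S(add(Z, SSZ)))
  →4  S^4(Z)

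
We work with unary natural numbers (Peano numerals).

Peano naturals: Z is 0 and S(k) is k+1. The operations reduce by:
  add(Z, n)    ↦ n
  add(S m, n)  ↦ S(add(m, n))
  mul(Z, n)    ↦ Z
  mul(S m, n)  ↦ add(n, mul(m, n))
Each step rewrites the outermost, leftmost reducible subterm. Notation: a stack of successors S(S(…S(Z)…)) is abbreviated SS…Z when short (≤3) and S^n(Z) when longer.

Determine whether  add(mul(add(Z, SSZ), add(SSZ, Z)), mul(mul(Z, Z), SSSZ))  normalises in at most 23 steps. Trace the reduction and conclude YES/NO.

  start: add(mul(add(Z, SSZ), add(SSZ, Z)), mul(mul(Z, Z), SSSZ))
  →1  add(mul(SSZ, add(SSZ, Z)), mul(mul(Z, Z), SSSZ))
  →2  add(add(add(SSZ, Z), mul(SZ, add(SSZ, Z))), mul(mul(Z, Z), SSSZ))
  →3  add(add(S(add(SZ, Z)), mul(SZ, add(SSZ, Z))), mul(mul(Z, Z), SSSZ))
  →4  add(S(add(add(SZ, Z), mul(SZ, add(SSZ, Z)))), mul(mul(Z, Z), SSSZ))
  →5  S(add(add(add(SZ, Z), mul(SZ, add(SSZ, Z))), mul(mul(Z, Z), SSSZ)))
  →6  S(add(add(S(add(Z, Z)), mul(SZ, add(SSZ, Z))), mul(mul(Z, Z), SSSZ)))
  →7  S(add(S(add(add(Z, Z), mul(SZ, add(SSZ, Z)))), mul(mul(Z, Z), SSSZ)))
  →8  S(S(add(add(add(Z, Z), mul(SZ, add(SSZ, Z))), mul(mul(Z, Z), SSSZ))))
  →9  S(S(add(add(Z, mul(SZ, add(SSZ, Z))), mul(mul(Z, Z), SSSZ))))
  →10  S(S(add(mul(SZ, add(SSZ, Z)), mul(mul(Z, Z), SSSZ))))
  →11  S(S(add(add(add(SSZ, Z), mul(Z, add(SSZ, Z))), mul(mul(Z, Z), SSSZ))))
  →12  S(S(add(add(S(add(SZ, Z)), mul(Z, add(SSZ, Z))), mul(mul(Z, Z), SSSZ))))
  →13  S(S(add(S(add(add(SZ, Z), mul(Z, add(SSZ, Z)))), mul(mul(Z, Z), SSSZ))))
  →14  S(S(S(add(add(add(SZ, Z), mul(Z, add(SSZ, Z))), mul(mul(Z, Z), SSSZ)))))
  →15  S(S(S(add(add(S(add(Z, Z)), mul(Z, add(SSZ, Z))), mul(mul(Z, Z), SSSZ)))))
  →16  S(S(S(add(S(add(add(Z, Z), mul(Z, add(SSZ, Z)))), mul(mul(Z, Z), SSSZ)))))
  →17  S(S(S(S(add(add(add(Z, Z), mul(Z, add(SSZ, Z))), mul(mul(Z, Z), SSSZ))))))
  →18  S(S(S(S(add(add(Z, mul(Z, add(SSZ, Z))), mul(mul(Z, Z), SSSZ))))))
  →19  S(S(S(S(add(mul(Z, add(SSZ, Z)), mul(mul(Z, Z), SSSZ))))))
  →20  S(S(S(S(add(Z, mul(mul(Z, Z), SSSZ))))))
  →21  S(S(S(S(mul(mul(Z, Z), SSSZ)))))
  →22  S(S(S(S(mul(Z, SSSZ)))))
  →23  S^4(Z)

Answer: YES — reaches normal form S^4(Z) in 23 ≤ 23 steps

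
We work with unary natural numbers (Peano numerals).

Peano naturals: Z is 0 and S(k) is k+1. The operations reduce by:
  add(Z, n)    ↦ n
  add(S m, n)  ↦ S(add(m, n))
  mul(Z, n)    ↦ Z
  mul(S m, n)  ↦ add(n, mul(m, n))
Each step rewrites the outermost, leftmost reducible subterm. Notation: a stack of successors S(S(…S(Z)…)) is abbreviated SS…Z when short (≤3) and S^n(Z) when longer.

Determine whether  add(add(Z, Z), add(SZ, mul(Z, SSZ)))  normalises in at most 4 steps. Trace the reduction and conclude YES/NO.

Answer: NO — after 4 steps the term is S(mul(Z, SSZ)), not yet normal

Reduction:
  start: add(add(Z, Z), add(SZ, mul(Z, SSZ)))
  [1] add(Z, add(SZ, mul(Z, SSZ)))
  [2] add(SZ, mul(Z, SSZ))
  [3] S(add(Z, mul(Z, SSZ)))
  [4] S(mul(Z, SSZ))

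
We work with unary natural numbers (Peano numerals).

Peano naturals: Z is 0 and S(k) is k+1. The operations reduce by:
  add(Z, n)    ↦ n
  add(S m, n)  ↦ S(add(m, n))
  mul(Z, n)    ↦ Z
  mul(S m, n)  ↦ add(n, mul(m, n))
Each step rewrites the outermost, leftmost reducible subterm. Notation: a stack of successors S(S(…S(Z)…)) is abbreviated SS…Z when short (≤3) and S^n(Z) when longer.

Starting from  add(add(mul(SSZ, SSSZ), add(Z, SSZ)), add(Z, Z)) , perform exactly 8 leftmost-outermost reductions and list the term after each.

  start: add(add(mul(SSZ, SSSZ), add(Z, SSZ)), add(Z, Z))
  step 1: add(add(add(SSSZ, mul(SZ, SSSZ)), add(Z, SSZ)), add(Z, Z))
  step 2: add(add(S(add(SSZ, mul(SZ, SSSZ))), add(Z, SSZ)), add(Z, Z))
  step 3: add(S(add(add(SSZ, mul(SZ, SSSZ)), add(Z, SSZ))), add(Z, Z))
  step 4: S(add(add(add(SSZ, mul(SZ, SSSZ)), add(Z, SSZ)), add(Z, Z)))
  step 5: S(add(add(S(add(SZ, mul(SZ, SSSZ))), add(Z, SSZ)), add(Z, Z)))
  step 6: S(add(S(add(add(SZ, mul(SZ, SSSZ)), add(Z, SSZ))), add(Z, Z)))
  step 7: S(S(add(add(add(SZ, mul(SZ, SSSZ)), add(Z, SSZ)), add(Z, Z))))
  step 8: S(S(add(add(S(add(Z, mul(SZ, SSSZ))), add(Z, SSZ)), add(Z, Z))))

Answer: after 8 steps: S(S(add(add(S(add(Z, mul(SZ, SSSZ))), add(Z, SSZ)), add(Z, Z))))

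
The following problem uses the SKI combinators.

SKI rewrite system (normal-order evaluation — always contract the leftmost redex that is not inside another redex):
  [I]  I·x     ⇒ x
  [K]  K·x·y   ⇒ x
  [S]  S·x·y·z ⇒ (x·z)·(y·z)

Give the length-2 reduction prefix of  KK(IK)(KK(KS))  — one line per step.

  start: KK(IK)(KK(KS))
  step 1: K(KK(KS))
  step 2: KK

Answer: after 2 steps: KK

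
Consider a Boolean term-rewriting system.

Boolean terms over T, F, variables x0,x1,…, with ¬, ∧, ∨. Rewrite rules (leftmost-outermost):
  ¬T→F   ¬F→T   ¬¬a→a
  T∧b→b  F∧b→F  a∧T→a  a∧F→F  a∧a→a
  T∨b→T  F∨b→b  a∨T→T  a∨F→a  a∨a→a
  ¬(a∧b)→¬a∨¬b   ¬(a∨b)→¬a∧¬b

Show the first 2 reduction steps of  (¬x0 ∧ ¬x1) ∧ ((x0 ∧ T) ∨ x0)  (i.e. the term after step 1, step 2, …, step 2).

  start: (¬x0 ∧ ¬x1) ∧ ((x0 ∧ T) ∨ x0)
  [1] (¬x0 ∧ ¬x1) ∧ (x0 ∨ x0)
  [2] (¬x0 ∧ ¬x1) ∧ x0

Answer: after 2 steps: (¬x0 ∧ ¬x1) ∧ x0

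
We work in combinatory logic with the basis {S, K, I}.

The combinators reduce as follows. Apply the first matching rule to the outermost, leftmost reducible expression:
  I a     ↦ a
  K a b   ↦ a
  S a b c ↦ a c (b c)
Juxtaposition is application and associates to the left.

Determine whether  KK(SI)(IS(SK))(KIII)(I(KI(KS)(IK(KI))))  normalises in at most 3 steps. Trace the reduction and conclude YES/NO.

Answer: NO — after 3 steps the term is S(SK)(I(KI(KS)(IK(KI)))), not yet normal

Working:
  start: KK(SI)(IS(SK))(KIII)(I(KI(KS)(IK(KI))))
  [1] K(IS(SK))(KIII)(I(KI(KS)(IK(KI))))
  [2] IS(SK)(I(KI(KS)(IK(KI))))
  [3] S(SK)(I(KI(KS)(IK(KI))))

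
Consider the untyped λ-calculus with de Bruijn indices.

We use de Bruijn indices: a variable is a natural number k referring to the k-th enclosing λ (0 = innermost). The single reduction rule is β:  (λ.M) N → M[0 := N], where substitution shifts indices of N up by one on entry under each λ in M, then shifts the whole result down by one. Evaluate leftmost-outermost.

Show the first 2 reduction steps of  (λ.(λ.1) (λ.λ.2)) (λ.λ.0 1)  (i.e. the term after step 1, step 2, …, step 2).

  start: (λ.(λ.1) (λ.λ.2)) (λ.λ.0 1)
  [1] (λ.λ.λ.0 1) (λ.λ.λ.λ.0 1)
  [2] λ.λ.0 1

Answer: after 2 steps: λ.λ.0 1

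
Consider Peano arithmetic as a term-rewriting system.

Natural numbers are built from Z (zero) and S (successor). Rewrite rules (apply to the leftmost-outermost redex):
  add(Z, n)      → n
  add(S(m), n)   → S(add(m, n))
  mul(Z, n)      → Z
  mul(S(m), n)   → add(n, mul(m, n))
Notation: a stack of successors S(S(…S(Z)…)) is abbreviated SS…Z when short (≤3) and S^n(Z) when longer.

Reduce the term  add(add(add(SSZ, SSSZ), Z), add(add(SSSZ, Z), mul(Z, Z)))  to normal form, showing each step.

  start: add(add(add(SSZ, SSSZ), Z), add(add(SSSZ, Z), mul(Z, Z)))
  [1] add(add(S(add(SZ, SSSZ)), Z), add(add(SSSZ, Z), mul(Z, Z)))
  [2] add(S(add(add(SZ, SSSZ), Z)), add(add(SSSZ, Z), mul(Z, Z)))
  [3] S(add(add(add(SZ, SSSZ), Z), add(add(SSSZ, Z), mul(Z, Z))))
  [4] S(add(add(S(add(Z, SSSZ)), Z), add(add(SSSZ, Z), mul(Z, Z))))
  [5] S(add(S(add(add(Z, SSSZ), Z)), add(add(SSSZ, Z), mul(Z, Z))))
  [6] S(S(add(add(add(Z, SSSZ), Z), add(add(SSSZ, Z), mul(Z, Z)))))
  [7] S(S(add(add(SSSZ, Z), add(add(SSSZ, Z), mul(Z, Z)))))
  [8] S(S(add(S(add(SSZ, Z)), add(add(SSSZ, Z), mul(Z, Z)))))
  [9] S(S(S(add(add(SSZ, Z), add(add(SSSZ, Z), mul(Z, Z))))))
  [10] S(S(S(add(S(add(SZ, Z)), add(add(SSSZ, Z), mul(Z, Z))))))
  [11] S(S(S(S(add(add(SZ, Z), add(add(SSSZ, Z), mul(Z, Z)))))))
  [12] S(S(S(S(add(S(add(Z, Z)), add(add(SSSZ, Z), mul(Z, Z)))))))
  [13] S(S(S(S(S(add(add(Z, Z), add(add(SSSZ, Z), mul(Z, Z))))))))
  [14] S(S(S(S(S(add(Z, add(add(SSSZ, Z), mul(Z, Z))))))))
  [15] S(S(S(S(S(add(add(SSSZ, Z), mul(Z, Z)))))))
  [16] S(S(S(S(S(add(S(add(SSZ, Z)), mul(Z, Z)))))))
  [17] S(S(S(S(S(S(add(add(SSZ, Z), mul(Z, Z))))))))
  [18] S(S(S(S(S(S(add(S(add(SZ, Z)), mul(Z, Z))))))))
  [19] S(S(S(S(S(S(S(add(add(SZ, Z), mul(Z, Z)))))))))
  [20] S(S(S(S(S(S(S(add(S(add(Z, Z)), mul(Z, Z)))))))))
  [21] S(S(S(S(S(S(S(S(add(add(Z, Z), mul(Z, Z))))))))))
  [22] S(S(S(S(S(S(S(S(add(Z, mul(Z, Z))))))))))
  [23] S(S(S(S(S(S(S(S(mul(Z, Z)))))))))
  [24] S^8(Z)

Answer: normal form = S^8(Z)  (in 24 steps)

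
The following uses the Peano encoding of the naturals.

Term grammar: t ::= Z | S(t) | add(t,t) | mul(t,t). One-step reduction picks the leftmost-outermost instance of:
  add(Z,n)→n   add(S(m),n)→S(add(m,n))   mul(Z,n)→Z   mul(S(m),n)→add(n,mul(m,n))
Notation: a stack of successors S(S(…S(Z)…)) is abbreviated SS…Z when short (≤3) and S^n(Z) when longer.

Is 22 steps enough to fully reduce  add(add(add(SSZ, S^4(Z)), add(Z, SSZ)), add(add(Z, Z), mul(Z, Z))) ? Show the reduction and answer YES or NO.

Answer: NO — after 22 steps the term is S(S(S(S(S(S(S(S(mul(Z, Z))))))))), not yet normal

Reduction:
  start: add(add(add(SSZ, S^4(Z)), add(Z, SSZ)), add(add(Z, Z), mul(Z, Z)))
  →1  add(add(S(add(SZ, S^4(Z))), add(Z, SSZ)), add(add(Z, Z), mul(Z, Z)))
  →2  add(S(add(add(SZ, S^4(Z)), add(Z, SSZ))), add(add(Z, Z), mul(Z, Z)))
  →3  S(add(add(add(SZ, S^4(Z)), add(Z, SSZ)), add(add(Z, Z), mul(Z, Z))))
  →4  S(add(add(S(add(Z, S^4(Z))), add(Z, SSZ)), add(add(Z, Z), mul(Z, Z))))
  →5  S(add(S(add(add(Z, S^4(Z)), add(Z, SSZ))), add(add(Z, Z), mul(Z, Z))))
  →6  S(S(add(add(add(Z, S^4(Z)), add(Z, SSZ)), add(add(Z, Z), mul(Z, Z)))))
  →7  S(S(add(add(S^4(Z), add(Z, SSZ)), add(add(Z, Z), mul(Z, Z)))))
  →8  S(S(add(S(add(SSSZ, add(Z, SSZ))), add(add(Z, Z), mul(Z, Z)))))
  →9  S(S(S(add(add(SSSZ, add(Z, SSZ)), add(add(Z, Z), mul(Z, Z))))))
  →10  S(S(S(add(S(add(SSZ, add(Z, SSZ))), add(add(Z, Z), mul(Z, Z))))))
  →11  S(S(S(S(add(add(SSZ, add(Z, SSZ)), add(add(Z, Z), mul(Z, Z)))))))
  →12  S(S(S(S(add(S(add(SZ, add(Z, SSZ))), add(add(Z, Z), mul(Z, Z)))))))
  →13  S(S(S(S(S(add(add(SZ, add(Z, SSZ)), add(add(Z, Z), mul(Z, Z))))))))
  →14  S(S(S(S(S(add(S(add(Z, add(Z, SSZ))), add(add(Z, Z), mul(Z, Z))))))))
  →15  S(S(S(S(S(S(add(add(Z, add(Z, SSZ)), add(add(Z, Z), mul(Z, Z)))))))))
  →16  S(S(S(S(S(S(add(add(Z, SSZ), add(add(Z, Z), mul(Z, Z)))))))))
  →17  S(S(S(S(S(S(add(SSZ, add(add(Z, Z), mul(Z, Z)))))))))
  →18  S(S(S(S(S(S(S(add(SZ, add(add(Z, Z), mul(Z, Z))))))))))
  →19  S(S(S(S(S(S(S(S(add(Z, add(add(Z, Z), mul(Z, Z)))))))))))
  →20  S(S(S(S(S(S(S(S(add(add(Z, Z), mul(Z, Z))))))))))
  →21  S(S(S(S(S(S(S(S(add(Z, mul(Z, Z))))))))))
  →22  S(S(S(S(S(S(S(S(mul(Z, Z)))))))))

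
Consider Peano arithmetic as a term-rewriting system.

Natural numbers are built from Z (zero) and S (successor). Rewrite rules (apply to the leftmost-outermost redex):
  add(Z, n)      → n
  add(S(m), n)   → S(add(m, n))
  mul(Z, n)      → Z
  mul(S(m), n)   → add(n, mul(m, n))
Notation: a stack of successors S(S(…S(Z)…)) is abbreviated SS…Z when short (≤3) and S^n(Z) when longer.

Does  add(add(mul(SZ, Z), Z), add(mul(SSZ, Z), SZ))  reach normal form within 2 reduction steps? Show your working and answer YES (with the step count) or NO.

Answer: NO — after 2 steps the term is add(add(mul(Z, Z), Z), add(mul(SSZ, Z), SZ)), not yet normal

Reduction:
  start: add(add(mul(SZ, Z), Z), add(mul(SSZ, Z), SZ))
  →1  add(add(add(Z, mul(Z, Z)), Z), add(mul(SSZ, Z), SZ))
  →2  add(add(mul(Z, Z), Z), add(mul(SSZ, Z), SZ))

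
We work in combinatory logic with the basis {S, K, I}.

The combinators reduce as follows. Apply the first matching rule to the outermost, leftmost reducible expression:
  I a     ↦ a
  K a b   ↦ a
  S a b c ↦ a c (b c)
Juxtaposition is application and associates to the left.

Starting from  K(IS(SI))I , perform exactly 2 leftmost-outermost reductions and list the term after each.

Answer: after 2 steps: S(SI)

Derivation:
  start: K(IS(SI))I
  →1  IS(SI)
  →2  S(SI)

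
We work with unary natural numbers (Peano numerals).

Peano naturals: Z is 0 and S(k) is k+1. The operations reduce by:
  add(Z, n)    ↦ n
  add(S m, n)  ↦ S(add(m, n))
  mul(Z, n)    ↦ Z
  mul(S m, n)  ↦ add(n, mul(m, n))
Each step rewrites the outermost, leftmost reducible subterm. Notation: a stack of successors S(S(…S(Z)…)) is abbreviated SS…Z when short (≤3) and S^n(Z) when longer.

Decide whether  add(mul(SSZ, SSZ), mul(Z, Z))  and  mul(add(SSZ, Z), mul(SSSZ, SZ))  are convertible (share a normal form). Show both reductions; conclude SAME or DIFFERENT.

Term A:
  start: add(mul(SSZ, SSZ), mul(Z, Z))
  step 1: add(add(SSZ, mul(SZ, SSZ)), mul(Z, Z))
  step 2: add(S(add(SZ, mul(SZ, SSZ))), mul(Z, Z))
  step 3: S(add(add(SZ, mul(SZ, SSZ)), mul(Z, Z)))
  step 4: S(add(S(add(Z, mul(SZ, SSZ))), mul(Z, Z)))
  step 5: S(S(add(add(Z, mul(SZ, SSZ)), mul(Z, Z))))
  step 6: S(S(add(mul(SZ, SSZ), mul(Z, Z))))
  step 7: S(S(add(add(SSZ, mul(Z, SSZ)), mul(Z, Z))))
  step 8: S(S(add(S(add(SZ, mul(Z, SSZ))), mul(Z, Z))))
  step 9: S(S(S(add(add(SZ, mul(Z, SSZ)), mul(Z, Z)))))
  step 10: S(S(S(add(S(add(Z, mul(Z, SSZ))), mul(Z, Z)))))
  step 11: S(S(S(S(add(add(Z, mul(Z, SSZ)), mul(Z, Z))))))
  step 12: S(S(S(S(add(mul(Z, SSZ), mul(Z, Z))))))
  step 13: S(S(S(S(add(Z, mul(Z, Z))))))
  step 14: S(S(S(S(mul(Z, Z)))))
  step 15: S^4(Z)

Term B:
  start: mul(add(SSZ, Z), mul(SSSZ, SZ))
  step 1: mul(S(add(SZ, Z)), mul(SSSZ, SZ))
  step 2: add(mul(SSSZ, SZ), mul(add(SZ, Z), mul(SSSZ, SZ)))
  step 3: add(add(SZ, mul(SSZ, SZ)), mul(add(SZ, Z), mul(SSSZ, SZ)))
  step 4: add(S(add(Z, mul(SSZ, SZ))), mul(add(SZ, Z), mul(SSSZ, SZ)))
  step 5: S(add(add(Z, mul(SSZ, SZ)), mul(add(SZ, Z), mul(SSSZ, SZ))))
  step 6: S(add(mul(SSZ, SZ), mul(add(SZ, Z), mul(SSSZ, SZ))))
  step 7: S(add(add(SZ, mul(SZ, SZ)), mul(add(SZ, Z), mul(SSSZ, SZ))))
  step 8: S(add(S(add(Z, mul(SZ, SZ))), mul(add(SZ, Z), mul(SSSZ, SZ))))
  step 9: S(S(add(add(Z, mul(SZ, SZ)), mul(add(SZ, Z), mul(SSSZ, SZ)))))
  step 10: S(S(add(mul(SZ, SZ), mul(add(SZ, Z), mul(SSSZ, SZ)))))
  step 11: S(S(add(add(SZ, mul(Z, SZ)), mul(add(SZ, Z), mul(SSSZ, SZ)))))
  step 12: S(S(add(S(add(Z, mul(Z, SZ))), mul(add(SZ, Z), mul(SSSZ, SZ)))))
  step 13: S(S(S(add(add(Z, mul(Z, SZ)), mul(add(SZ, Z), mul(SSSZ, SZ))))))
  step 14: S(S(S(add(mul(Z, SZ), mul(add(SZ, Z), mul(SSSZ, SZ))))))
  step 15: S(S(S(add(Z, mul(add(SZ, Z), mul(SSSZ, SZ))))))
  step 16: S(S(S(mul(add(SZ, Z), mul(SSSZ, SZ)))))
  step 17: S(S(S(mul(S(add(Z, Z)), mul(SSSZ, SZ)))))
  step 18: S(S(S(add(mul(SSSZ, SZ), mul(add(Z, Z), mul(SSSZ, SZ))))))
  step 19: S(S(S(add(add(SZ, mul(SSZ, SZ)), mul(add(Z, Z), mul(SSSZ, SZ))))))
  step 20: S(S(S(add(S(add(Z, mul(SSZ, SZ))), mul(add(Z, Z), mul(SSSZ, SZ))))))
  step 21: S(S(S(S(add(add(Z, mul(SSZ, SZ)), mul(add(Z, Z), mul(SSSZ, SZ)))))))
  step 22: S(S(S(S(add(mul(SSZ, SZ), mul(add(Z, Z), mul(SSSZ, SZ)))))))
  step 23: S(S(S(S(add(add(SZ, mul(SZ, SZ)), mul(add(Z, Z), mul(SSSZ, SZ)))))))
  step 24: S(S(S(S(add(S(add(Z, mul(SZ, SZ))), mul(add(Z, Z), mul(SSSZ, SZ)))))))
  step 25: S(S(S(S(S(add(add(Z, mul(SZ, SZ)), mul(add(Z, Z), mul(SSSZ, SZ))))))))
  step 26: S(S(S(S(S(add(mul(SZ, SZ), mul(add(Z, Z), mul(SSSZ, SZ))))))))
  step 27: S(S(S(S(S(add(add(SZ, mul(Z, SZ)), mul(add(Z, Z), mul(SSSZ, SZ))))))))
  step 28: S(S(S(S(S(add(S(add(Z, mul(Z, SZ))), mul(add(Z, Z), mul(SSSZ, SZ))))))))
  step 29: S(S(S(S(S(S(add(add(Z, mul(Z, SZ)), mul(add(Z, Z), mul(SSSZ, SZ)))))))))
  step 30: S(S(S(S(S(S(add(mul(Z, SZ), mul(add(Z, Z), mul(SSSZ, SZ)))))))))
  step 31: S(S(S(S(S(S(add(Z, mul(add(Z, Z), mul(SSSZ, SZ)))))))))
  step 32: S(S(S(S(S(S(mul(add(Z, Z), mul(SSSZ, SZ))))))))
  step 33: S(S(S(S(S(S(mul(Z, mul(SSSZ, SZ))))))))
  step 34: S^6(Z)

Answer: DIFFERENT — A ⇓ S^4(Z), B ⇓ S^6(Z)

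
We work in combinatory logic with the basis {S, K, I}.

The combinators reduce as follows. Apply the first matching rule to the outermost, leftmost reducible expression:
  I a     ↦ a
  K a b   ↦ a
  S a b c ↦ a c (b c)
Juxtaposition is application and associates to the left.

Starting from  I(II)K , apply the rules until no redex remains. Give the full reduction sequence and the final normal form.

Answer: normal form = K  (in 3 steps)

Working:
  start: I(II)K
  →1  IIK
  →2  IK
  →3  K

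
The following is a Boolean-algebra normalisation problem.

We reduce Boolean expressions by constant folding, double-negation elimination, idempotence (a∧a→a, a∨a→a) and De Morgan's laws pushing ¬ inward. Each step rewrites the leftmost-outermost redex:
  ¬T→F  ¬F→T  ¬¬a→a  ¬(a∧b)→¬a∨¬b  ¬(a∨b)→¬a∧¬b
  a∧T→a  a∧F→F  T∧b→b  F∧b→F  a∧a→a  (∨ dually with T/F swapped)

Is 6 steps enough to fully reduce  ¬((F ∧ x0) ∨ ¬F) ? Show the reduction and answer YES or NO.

Answer: YES — reaches normal form F in 6 ≤ 6 steps

Derivation:
  start: ¬((F ∧ x0) ∨ ¬F)
  →1  ¬(F ∧ x0) ∧ ¬¬F
  →2  (¬F ∨ ¬x0) ∧ ¬¬F
  →3  (T ∨ ¬x0) ∧ ¬¬F
  →4  T ∧ ¬¬F
  →5  ¬¬F
  →6  F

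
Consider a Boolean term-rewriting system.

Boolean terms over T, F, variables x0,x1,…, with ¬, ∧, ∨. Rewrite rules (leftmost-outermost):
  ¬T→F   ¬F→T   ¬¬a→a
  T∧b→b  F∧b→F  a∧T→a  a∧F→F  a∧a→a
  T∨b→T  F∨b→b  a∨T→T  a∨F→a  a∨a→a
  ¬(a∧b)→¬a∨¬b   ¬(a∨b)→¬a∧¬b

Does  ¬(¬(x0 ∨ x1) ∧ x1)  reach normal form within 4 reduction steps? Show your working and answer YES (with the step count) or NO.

Answer: YES — reaches normal form (x0 ∨ x1) ∨ ¬x1 in 2 ≤ 4 steps

Working:
  start: ¬(¬(x0 ∨ x1) ∧ x1)
  step 1: ¬¬(x0 ∨ x1) ∨ ¬x1
  step 2: (x0 ∨ x1) ∨ ¬x1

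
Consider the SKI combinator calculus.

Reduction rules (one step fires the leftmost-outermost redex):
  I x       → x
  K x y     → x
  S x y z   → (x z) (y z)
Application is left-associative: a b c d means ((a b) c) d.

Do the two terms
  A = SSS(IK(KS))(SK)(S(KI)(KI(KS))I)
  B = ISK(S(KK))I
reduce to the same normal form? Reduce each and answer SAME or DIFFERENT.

Answer: DIFFERENT — A ⇓ SI, B ⇓ I

Working:
Term A:
  start: SSS(IK(KS))(SK)(S(KI)(KI(KS))I)
  [1] S(IK(KS))(S(IK(KS)))(SK)(S(KI)(KI(KS))I)
  [2] IK(KS)(SK)(S(IK(KS))(SK))(S(KI)(KI(KS))I)
  [3] K(KS)(SK)(S(IK(KS))(SK))(S(KI)(KI(KS))I)
  [4] KS(S(IK(KS))(SK))(S(KI)(KI(KS))I)
  [5] S(S(KI)(KI(KS))I)
  [6] S(KII(KI(KS)I))
  [7] S(I(KI(KS)I))
  [8] S(KI(KS)I)
  [9] S(II)
  [10] SI

Term B:
  start: ISK(S(KK))I
  [1] SK(S(KK))I
  [2] KI(S(KK)I)
  [3] I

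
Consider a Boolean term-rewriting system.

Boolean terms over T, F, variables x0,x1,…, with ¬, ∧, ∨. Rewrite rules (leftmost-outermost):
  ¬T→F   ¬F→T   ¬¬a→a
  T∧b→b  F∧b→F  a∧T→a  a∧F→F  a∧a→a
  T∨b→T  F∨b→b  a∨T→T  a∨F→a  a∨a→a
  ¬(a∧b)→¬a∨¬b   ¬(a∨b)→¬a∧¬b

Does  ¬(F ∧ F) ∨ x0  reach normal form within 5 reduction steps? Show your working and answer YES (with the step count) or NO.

  start: ¬(F ∧ F) ∨ x0
  [1] (¬F ∨ ¬F) ∨ x0
  [2] ¬F ∨ x0
  [3] T ∨ x0
  [4] T

Answer: YES — reaches normal form T in 4 ≤ 5 steps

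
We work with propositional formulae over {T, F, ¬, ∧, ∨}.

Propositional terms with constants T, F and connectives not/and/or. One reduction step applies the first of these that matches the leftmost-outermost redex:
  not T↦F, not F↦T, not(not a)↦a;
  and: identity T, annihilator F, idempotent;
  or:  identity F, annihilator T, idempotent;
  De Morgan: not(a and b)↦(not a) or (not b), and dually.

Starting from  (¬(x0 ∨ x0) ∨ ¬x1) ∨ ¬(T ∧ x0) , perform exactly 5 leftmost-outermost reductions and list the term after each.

Answer: after 5 steps: (¬x0 ∨ ¬x1) ∨ ¬x0

Working:
  start: (¬(x0 ∨ x0) ∨ ¬x1) ∨ ¬(T ∧ x0)
  [1] ((¬x0 ∧ ¬x0) ∨ ¬x1) ∨ ¬(T ∧ x0)
  [2] (¬x0 ∨ ¬x1) ∨ ¬(T ∧ x0)
  [3] (¬x0 ∨ ¬x1) ∨ (¬T ∨ ¬x0)
  [4] (¬x0 ∨ ¬x1) ∨ (F ∨ ¬x0)
  [5] (¬x0 ∨ ¬x1) ∨ ¬x0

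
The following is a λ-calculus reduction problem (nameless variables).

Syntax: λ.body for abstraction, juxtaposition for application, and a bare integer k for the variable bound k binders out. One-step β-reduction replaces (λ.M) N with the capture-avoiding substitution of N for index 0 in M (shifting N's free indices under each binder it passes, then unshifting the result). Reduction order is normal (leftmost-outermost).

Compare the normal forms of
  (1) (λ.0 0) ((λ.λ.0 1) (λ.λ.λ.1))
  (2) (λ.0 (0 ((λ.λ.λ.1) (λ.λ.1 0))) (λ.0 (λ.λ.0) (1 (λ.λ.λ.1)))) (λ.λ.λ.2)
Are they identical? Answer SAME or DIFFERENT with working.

Answer: DIFFERENT — A ⇓ λ.λ.1, B ⇓ λ.λ.λ.λ.λ.1

Derivation:
Term A:
  start: (λ.0 0) ((λ.λ.0 1) (λ.λ.λ.1))
  →1  (λ.λ.0 1) (λ.λ.λ.1) ((λ.λ.0 1) (λ.λ.λ.1))
  →2  (λ.0 (λ.λ.λ.1)) ((λ.λ.0 1) (λ.λ.λ.1))
  →3  (λ.λ.0 1) (λ.λ.λ.1) (λ.λ.λ.1)
  →4  (λ.0 (λ.λ.λ.1)) (λ.λ.λ.1)
  →5  (λ.λ.λ.1) (λ.λ.λ.1)
  →6  λ.λ.1

Term B:
  start: (λ.0 (0 ((λ.λ.λ.1) (λ.λ.1 0))) (λ.0 (λ.λ.0) (1 (λ.λ.λ.1)))) (λ.λ.λ.2)
  →1  (λ.λ.λ.2) ((λ.λ.λ.2) ((λ.λ.λ.1) (λ.λ.1 0))) (λ.0 (λ.λ.0) ((λ.λ.λ.2) (λ.λ.λ.1)))
  →2  (λ.λ.(λ.λ.λ.2) ((λ.λ.λ.1) (λ.λ.1 0))) (λ.0 (λ.λ.0) ((λ.λ.λ.2) (λ.λ.λ.1)))
  →3  λ.(λ.λ.λ.2) ((λ.λ.λ.1) (λ.λ.1 0))
  →4  λ.λ.λ.(λ.λ.λ.1) (λ.λ.1 0)
  →5  λ.λ.λ.λ.λ.1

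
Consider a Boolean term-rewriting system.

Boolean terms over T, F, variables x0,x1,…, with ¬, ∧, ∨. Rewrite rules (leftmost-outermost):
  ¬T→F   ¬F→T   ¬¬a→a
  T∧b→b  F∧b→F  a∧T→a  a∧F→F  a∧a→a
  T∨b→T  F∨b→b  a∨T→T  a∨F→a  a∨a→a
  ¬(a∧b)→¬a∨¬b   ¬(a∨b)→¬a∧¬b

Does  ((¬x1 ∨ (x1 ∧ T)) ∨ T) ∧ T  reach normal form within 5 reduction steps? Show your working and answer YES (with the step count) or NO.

Answer: YES — reaches normal form T in 2 ≤ 5 steps

Derivation:
  start: ((¬x1 ∨ (x1 ∧ T)) ∨ T) ∧ T
  →1  (¬x1 ∨ (x1 ∧ T)) ∨ T
  →2  T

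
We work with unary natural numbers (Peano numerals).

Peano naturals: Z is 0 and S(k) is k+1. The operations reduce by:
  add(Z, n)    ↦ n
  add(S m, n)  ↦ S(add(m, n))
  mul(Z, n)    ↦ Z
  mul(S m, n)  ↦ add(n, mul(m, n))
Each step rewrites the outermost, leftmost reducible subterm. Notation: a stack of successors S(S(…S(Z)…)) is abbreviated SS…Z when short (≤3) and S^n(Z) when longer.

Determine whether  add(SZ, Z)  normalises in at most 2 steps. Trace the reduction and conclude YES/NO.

  start: add(SZ, Z)
  →1  S(add(Z, Z))
  →2  SZ

Answer: YES — reaches normal form SZ in 2 ≤ 2 steps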